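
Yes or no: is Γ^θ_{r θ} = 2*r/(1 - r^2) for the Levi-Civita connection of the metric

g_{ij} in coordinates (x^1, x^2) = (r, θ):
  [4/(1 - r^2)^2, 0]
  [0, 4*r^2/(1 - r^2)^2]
Γ^θ_{r θ} = (1/2) g^{θθ} (∂_r g_{θθ} + ∂_θ g_{θr} - ∂_θ g_{rθ}) = (1/2)((1 - r^2)^2/(4*r^2))((-8*(r^3 + r)/(r^2 - 1)^3) + (0) - (0)) = (-r^2 - 1)/(r^3 - r)
This differs from the proposed value 2*r/(1 - r^2).
No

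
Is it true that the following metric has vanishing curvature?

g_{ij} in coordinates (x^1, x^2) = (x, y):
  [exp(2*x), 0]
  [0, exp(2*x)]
Non-zero Christoffel symbols:
Γ^x_{x x} = 1
Γ^x_{y y} = -1
Γ^y_{x y} = 1
Ricci tensor: R_{xx} = 0, R_{xy} = 0, R_{yy} = 0
All R_{ij} vanish; in 2 dimensions the Riemann tensor is fully determined by the Ricci tensor, so R^i_{jkl} = 0: the metric is flat (curvilinear coordinates on flat space).
Yes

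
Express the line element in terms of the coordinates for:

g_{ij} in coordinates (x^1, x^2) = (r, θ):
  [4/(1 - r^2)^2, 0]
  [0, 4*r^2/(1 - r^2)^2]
ds^2 = g_{ij} dx^i dx^j; only the non-zero components contribute.
ds^2 = (4/(1 - r^2)^2) dr^2 + (4*r^2/(1 - r^2)^2) dθ^2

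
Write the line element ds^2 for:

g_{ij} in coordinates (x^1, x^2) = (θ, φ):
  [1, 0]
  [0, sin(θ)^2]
ds^2 = g_{ij} dx^i dx^j; only the non-zero components contribute.
ds^2 = dθ^2 + sin(θ)^2 dφ^2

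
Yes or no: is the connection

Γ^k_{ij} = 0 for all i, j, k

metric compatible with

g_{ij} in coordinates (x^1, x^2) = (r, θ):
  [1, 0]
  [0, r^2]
Using ∇_k g_{ij} = ∂_k g_{ij} - Γ^m_{ki} g_{mj} - Γ^m_{kj} g_{im}:
∇_r g_{θθ} = (2*r) - (0) - (0) = 2*r ≠ 0
So the connection is not metric compatible (it is not the Levi-Civita connection).
No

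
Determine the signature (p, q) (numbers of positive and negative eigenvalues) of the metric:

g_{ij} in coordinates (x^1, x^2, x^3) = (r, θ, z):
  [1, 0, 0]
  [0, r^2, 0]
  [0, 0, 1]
The metric is diagonal, so its eigenvalues are the diagonal entries: 1, r^2, 1 (at a generic point, where coordinate-dependent entries are positive).
3 positive, 0 negative.
(3, 0) - Riemannian (positive definite)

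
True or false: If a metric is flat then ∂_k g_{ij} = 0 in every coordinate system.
Flatness means R^i_{jkl} = 0; the components can still vary, e.g. the flat plane in polar coordinates has g_{θθ} = r^2.
False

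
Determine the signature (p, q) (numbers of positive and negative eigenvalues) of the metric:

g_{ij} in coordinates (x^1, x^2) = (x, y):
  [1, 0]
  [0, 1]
The metric is diagonal, so its eigenvalues are the diagonal entries: 1, 1 (at a generic point, where coordinate-dependent entries are positive).
2 positive, 0 negative.
(2, 0) - Riemannian (positive definite)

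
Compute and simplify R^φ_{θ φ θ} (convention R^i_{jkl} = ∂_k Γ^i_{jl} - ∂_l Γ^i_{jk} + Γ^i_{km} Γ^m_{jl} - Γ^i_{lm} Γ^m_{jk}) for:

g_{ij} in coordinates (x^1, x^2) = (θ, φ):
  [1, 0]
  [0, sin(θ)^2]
Non-zero Christoffel symbols (Γ^k_{ij} = Γ^k_{ji}):
Γ^θ_{φ φ} = -sin(2*θ)/2
Γ^φ_{θ φ} = 1/tan(θ)
R^φ_{θ φ θ} = ∂_φ Γ^φ_{θ θ} - ∂_θ Γ^φ_{θ φ} + Γ^φ_{φ m} Γ^m_{θ θ} - Γ^φ_{θ m} Γ^m_{θ φ}
  = (0) - (-1/sin(θ)^2) + (0) - (1/tan(θ)^2) = 1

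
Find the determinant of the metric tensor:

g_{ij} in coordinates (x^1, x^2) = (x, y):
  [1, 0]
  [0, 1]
For a 2×2 metric: det(g) = g_{11}·g_{22} - g_{12}·g_{21}
= (1)·(1) - (0)·(0)
= 1 - 0
det(g) = 1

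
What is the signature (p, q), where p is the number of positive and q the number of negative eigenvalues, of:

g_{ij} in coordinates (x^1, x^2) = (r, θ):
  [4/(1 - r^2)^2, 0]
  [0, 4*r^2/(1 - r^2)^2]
The metric is diagonal, so its eigenvalues are the diagonal entries: 4/(1 - r^2)^2, 4*r^2/(1 - r^2)^2 (at a generic point, where coordinate-dependent entries are positive).
2 positive, 0 negative.
(2, 0) - Riemannian (positive definite)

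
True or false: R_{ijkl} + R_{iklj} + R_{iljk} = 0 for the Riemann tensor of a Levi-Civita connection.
This is the first (algebraic) Bianchi identity.
True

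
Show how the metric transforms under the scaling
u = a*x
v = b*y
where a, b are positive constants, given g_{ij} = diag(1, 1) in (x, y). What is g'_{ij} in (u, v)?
Invert the transformation: x = u/a, y = v/b
g'_{ij} = (∂x^k/∂x'^i)(∂x^l/∂x'^j) g_{kl}; with g_{kl} = δ_{kl} this is Σ_k (∂x^k/∂x'^i)(∂x^k/∂x'^j).
Jacobian: ∂x/∂u = 1/a, ∂x/∂v = 0, ∂y/∂u = 0, ∂y/∂v = 1/b
g'_{uu} = (1/a)(1/a) + (0)(0) = 1/a^2
g'_{uv} = (1/a)(0) + (0)(1/b) = 0
g'_{vv} = (0)(0) + (1/b)(1/b) = 1/b^2
g'_{ij} = diag(1/a^2, 1/b^2)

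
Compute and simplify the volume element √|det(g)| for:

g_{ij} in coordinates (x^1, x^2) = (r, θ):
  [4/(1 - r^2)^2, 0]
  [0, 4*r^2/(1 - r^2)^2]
det(g) = 16*r^2/(1 - r^2)^4
√|det(g)| = 4*r/(r^2 - 1)^2
Volume element: dV = 4*r/(r^2 - 1)^2 dr dθ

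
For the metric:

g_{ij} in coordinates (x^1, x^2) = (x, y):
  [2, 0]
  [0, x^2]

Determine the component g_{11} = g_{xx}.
With x^1 = x, x^2 = y, g_{11} = g_{xx} is the row-1, column-1 entry of the matrix.
g_{11} = 2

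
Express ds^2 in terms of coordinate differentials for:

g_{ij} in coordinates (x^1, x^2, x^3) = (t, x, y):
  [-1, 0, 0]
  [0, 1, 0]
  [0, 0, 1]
ds^2 = g_{ij} dx^i dx^j; only the non-zero components contribute.
ds^2 = -dt^2 + dx^2 + dy^2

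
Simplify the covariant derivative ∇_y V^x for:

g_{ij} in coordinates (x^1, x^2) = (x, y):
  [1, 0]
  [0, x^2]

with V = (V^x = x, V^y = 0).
Non-zero Christoffel symbols:
Γ^x_{y y} = -x
Γ^y_{x y} = 1/x
∇_y V^x = ∂_y V^x + Γ^x_{y j} V^j
  = (0) + (0)(x) + (-x)(0)
  = 0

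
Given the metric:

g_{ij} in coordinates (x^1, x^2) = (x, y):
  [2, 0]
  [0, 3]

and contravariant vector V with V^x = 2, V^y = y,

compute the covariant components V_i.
V_i = g_{ij} V^j:
V_x = (2)(2) + (0)(y) = 4
V_y = (0)(2) + (3)(y) = 3*y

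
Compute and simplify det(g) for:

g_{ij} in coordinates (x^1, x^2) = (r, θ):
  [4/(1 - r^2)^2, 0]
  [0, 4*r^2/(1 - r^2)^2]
For a 2×2 metric: det(g) = g_{11}·g_{22} - g_{12}·g_{21}
= (4/(1 - r^2)^2)·(4*r^2/(1 - r^2)^2) - (0)·(0)
= 16*r^2/(1 - r^2)^4 - 0
det(g) = 16*r^2/(1 - r^2)^4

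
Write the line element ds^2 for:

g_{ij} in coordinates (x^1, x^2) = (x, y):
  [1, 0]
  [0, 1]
ds^2 = g_{ij} dx^i dx^j; only the non-zero components contribute.
ds^2 = dx^2 + dy^2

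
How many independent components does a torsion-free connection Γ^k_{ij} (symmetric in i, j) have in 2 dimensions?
Γ^k_{ij} has n choices for the upper index and n(n+1)/2 independent symmetric lower index pairs.
Total = 2 × 2×3/2 = 2 × 3 = 6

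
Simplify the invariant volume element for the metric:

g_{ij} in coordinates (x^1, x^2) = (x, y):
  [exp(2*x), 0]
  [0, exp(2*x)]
det(g) = exp(4*x)
√|det(g)| = exp(2*x)
Volume element: dV = exp(2*x) dx dy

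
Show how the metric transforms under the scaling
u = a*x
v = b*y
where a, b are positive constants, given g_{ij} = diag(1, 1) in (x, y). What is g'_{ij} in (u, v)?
Invert the transformation: x = u/a, y = v/b
g'_{ij} = (∂x^k/∂x'^i)(∂x^l/∂x'^j) g_{kl}; with g_{kl} = δ_{kl} this is Σ_k (∂x^k/∂x'^i)(∂x^k/∂x'^j).
Jacobian: ∂x/∂u = 1/a, ∂x/∂v = 0, ∂y/∂u = 0, ∂y/∂v = 1/b
g'_{uu} = (1/a)(1/a) + (0)(0) = 1/a^2
g'_{uv} = (1/a)(0) + (0)(1/b) = 0
g'_{vv} = (0)(0) + (1/b)(1/b) = 1/b^2
g'_{ij} = diag(1/a^2, 1/b^2)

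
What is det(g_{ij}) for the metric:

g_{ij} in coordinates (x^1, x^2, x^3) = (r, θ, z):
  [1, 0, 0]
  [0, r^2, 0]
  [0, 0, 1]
Diagonal metric: det(g) = g_{11}·g_{22}·g_{33}
= (1)·(r^2)·(1)
det(g) = r^2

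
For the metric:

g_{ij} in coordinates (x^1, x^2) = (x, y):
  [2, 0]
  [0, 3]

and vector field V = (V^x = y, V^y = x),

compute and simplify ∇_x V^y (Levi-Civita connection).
All Christoffel symbols are zero.
∇_x V^y = ∂_x V^y + Γ^y_{x j} V^j
  = (1) + (0)(y) + (0)(x)
  = 1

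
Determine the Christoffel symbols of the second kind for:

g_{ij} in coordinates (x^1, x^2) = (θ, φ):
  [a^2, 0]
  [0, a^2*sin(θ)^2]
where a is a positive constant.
Using Γ^k_{ij} = (1/2) g^{km} (∂_i g_{mj} + ∂_j g_{mi} - ∂_m g_{ij}); the metric is diagonal, so only the m = k term contributes.
Non-zero symbols (using the symmetry Γ^k_{ij} = Γ^k_{ji}):
Γ^θ_{φ φ} = (1/2) g^{θθ} (∂_φ g_{θφ} + ∂_φ g_{θφ} - ∂_θ g_{φφ}) = (1/2)(1/a^2)((0) + (0) - (a^2*sin(2*θ))) = -sin(2*θ)/2
Γ^φ_{θ φ} = (1/2) g^{φφ} (∂_θ g_{φφ} + ∂_φ g_{φθ} - ∂_φ g_{θφ}) = (1/2)(1/(a^2*sin(θ)^2))((a^2*sin(2*θ)) + (0) - (0)) = 1/tan(θ)
All other Christoffel symbols are zero.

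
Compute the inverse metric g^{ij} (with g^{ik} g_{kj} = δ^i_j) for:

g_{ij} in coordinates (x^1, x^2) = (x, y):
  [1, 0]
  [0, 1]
The metric is diagonal, so g^{ij} is diagonal with entries 1/g_{ii}: diag(1, 1).
g^{ij}:
  [1, 0]
  [0, 1]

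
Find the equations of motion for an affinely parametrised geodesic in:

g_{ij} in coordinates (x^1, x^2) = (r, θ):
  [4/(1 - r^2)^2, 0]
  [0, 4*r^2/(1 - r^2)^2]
Geodesic equation: d^2x^k/dλ^2 + Γ^k_{ij} (dx^i/dλ)(dx^j/dλ) = 0.
Non-zero Christoffel symbols:
Γ^r_{r r} = 2*r/(1 - r^2)
Γ^r_{θ θ} = (r^3 + r)/(r^2 - 1)
Γ^θ_{r θ} = (-r^2 - 1)/(r^3 - r)
Substituting (the symmetric pair Γ^k_{ij}, Γ^k_{ji} combines into a factor 2):
d^2r/dλ^2 + (2*r/(1 - r^2)) (dr/dλ)^2 + ((r^3 + r)/(r^2 - 1)) (dθ/dλ)^2 = 0
d^2θ/dλ^2 + ((-2*r^2 - 2)/(r^3 - r)) (dr/dλ)(dθ/dλ) = 0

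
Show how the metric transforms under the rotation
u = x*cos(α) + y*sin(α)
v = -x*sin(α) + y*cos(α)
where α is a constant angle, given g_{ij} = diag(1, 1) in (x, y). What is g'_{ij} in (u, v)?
Invert the transformation: x = u*cos(α) - v*sin(α), y = u*sin(α) + v*cos(α)
g'_{ij} = (∂x^k/∂x'^i)(∂x^l/∂x'^j) g_{kl}; with g_{kl} = δ_{kl} this is Σ_k (∂x^k/∂x'^i)(∂x^k/∂x'^j).
Jacobian: ∂x/∂u = cos(α), ∂x/∂v = -sin(α), ∂y/∂u = sin(α), ∂y/∂v = cos(α)
g'_{uu} = (cos(α))(cos(α)) + (sin(α))(sin(α)) = 1
g'_{uv} = (cos(α))(-sin(α)) + (sin(α))(cos(α)) = 0
g'_{vv} = (-sin(α))(-sin(α)) + (cos(α))(cos(α)) = 1
g'_{ij} = diag(1, 1)
The Euclidean metric is invariant under rotations.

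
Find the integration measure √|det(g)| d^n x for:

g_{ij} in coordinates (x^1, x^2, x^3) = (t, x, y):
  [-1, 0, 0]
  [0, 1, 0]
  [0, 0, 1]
det(g) = -1
√|det(g)| = 1
Volume element: dV = 1 dt dx dy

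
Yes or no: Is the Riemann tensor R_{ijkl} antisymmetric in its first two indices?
R_{ijkl} = -R_{jikl} (follows from metric compatibility).
Yes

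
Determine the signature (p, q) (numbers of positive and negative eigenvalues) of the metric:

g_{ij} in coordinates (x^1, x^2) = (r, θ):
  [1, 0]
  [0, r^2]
The metric is diagonal, so its eigenvalues are the diagonal entries: 1, r^2 (at a generic point, where coordinate-dependent entries are positive).
2 positive, 0 negative.
(2, 0) - Riemannian (positive definite)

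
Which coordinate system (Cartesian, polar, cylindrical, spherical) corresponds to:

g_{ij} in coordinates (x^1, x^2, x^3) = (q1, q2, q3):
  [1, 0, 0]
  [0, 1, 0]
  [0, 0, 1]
All components are constant and the metric is the identity, i.e. orthonormal rectilinear coordinates.
Cartesian (3D) coordinates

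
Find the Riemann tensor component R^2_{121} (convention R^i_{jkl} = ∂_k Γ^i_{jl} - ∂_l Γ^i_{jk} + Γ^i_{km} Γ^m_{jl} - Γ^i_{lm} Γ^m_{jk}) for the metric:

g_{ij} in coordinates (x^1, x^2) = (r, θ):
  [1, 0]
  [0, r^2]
Non-zero Christoffel symbols (Γ^k_{ij} = Γ^k_{ji}):
Γ^r_{θ θ} = -r
Γ^θ_{r θ} = 1/r
R^θ_{r θ r} = ∂_θ Γ^θ_{r r} - ∂_r Γ^θ_{r θ} + Γ^θ_{θ m} Γ^m_{r r} - Γ^θ_{r m} Γ^m_{r θ}
  = (0) - (-1/r^2) + (0) - (1/r^2) = 0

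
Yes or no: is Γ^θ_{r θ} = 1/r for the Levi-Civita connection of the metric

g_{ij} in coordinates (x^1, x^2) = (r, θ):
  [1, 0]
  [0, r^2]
Γ^θ_{r θ} = (1/2) g^{θθ} (∂_r g_{θθ} + ∂_θ g_{θr} - ∂_θ g_{rθ}) = (1/2)(1/r^2)((2*r) + (0) - (0)) = 1/r
This equals the proposed value 1/r.
Yes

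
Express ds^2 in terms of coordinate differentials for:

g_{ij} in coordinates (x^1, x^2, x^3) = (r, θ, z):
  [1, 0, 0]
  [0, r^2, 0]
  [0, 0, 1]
ds^2 = g_{ij} dx^i dx^j; only the non-zero components contribute.
ds^2 = dr^2 + r^2 dθ^2 + dz^2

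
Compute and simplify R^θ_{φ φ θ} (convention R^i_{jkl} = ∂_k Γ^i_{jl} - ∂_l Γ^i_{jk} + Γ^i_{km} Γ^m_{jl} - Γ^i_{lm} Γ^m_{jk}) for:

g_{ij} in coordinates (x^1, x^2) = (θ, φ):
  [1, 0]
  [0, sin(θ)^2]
Non-zero Christoffel symbols (Γ^k_{ij} = Γ^k_{ji}):
Γ^θ_{φ φ} = -sin(2*θ)/2
Γ^φ_{θ φ} = 1/tan(θ)
R^θ_{φ φ θ} = ∂_φ Γ^θ_{φ θ} - ∂_θ Γ^θ_{φ φ} + Γ^θ_{φ m} Γ^m_{φ θ} - Γ^θ_{θ m} Γ^m_{φ φ}
  = (0) - (-cos(2*θ)) + (-cos(θ)^2) - (0) = -sin(θ)^2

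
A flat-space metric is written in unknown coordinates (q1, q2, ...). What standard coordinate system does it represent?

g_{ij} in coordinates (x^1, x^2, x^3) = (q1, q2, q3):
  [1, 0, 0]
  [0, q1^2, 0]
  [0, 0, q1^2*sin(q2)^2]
The line element ds^2 = dq1^2 + q1^2 dq2^2 + q1^2 sin(q2)^2 dq3^2 is dr^2 + r^2 dθ^2 + r^2 sin(θ)^2 dφ^2 with q1 = r, q2 = θ, q3 = φ.
spherical coordinates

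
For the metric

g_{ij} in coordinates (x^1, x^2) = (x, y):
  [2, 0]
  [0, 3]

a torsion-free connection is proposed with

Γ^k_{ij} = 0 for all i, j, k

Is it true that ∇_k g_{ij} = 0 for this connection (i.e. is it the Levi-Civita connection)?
Using ∇_k g_{ij} = ∂_k g_{ij} - Γ^m_{ki} g_{mj} - Γ^m_{kj} g_{im}:
e.g. ∇_y g_{xy} = (0) - (0) - (0) = 0
Every component ∇_k g_{ij} vanishes: the connection is metric compatible.
Yes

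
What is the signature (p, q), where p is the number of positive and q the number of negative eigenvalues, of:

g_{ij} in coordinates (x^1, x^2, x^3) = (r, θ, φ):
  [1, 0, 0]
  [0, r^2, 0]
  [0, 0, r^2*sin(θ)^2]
The metric is diagonal, so its eigenvalues are the diagonal entries: 1, r^2, r^2*sin(θ)^2 (at a generic point, where coordinate-dependent entries are positive).
3 positive, 0 negative.
(3, 0) - Riemannian (positive definite)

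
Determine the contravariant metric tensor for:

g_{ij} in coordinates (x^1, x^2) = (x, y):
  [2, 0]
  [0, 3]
The metric is diagonal, so g^{ij} is diagonal with entries 1/g_{ii}: diag(1/2, 1/3).
g^{ij}:
  [1/2, 0]
  [0, 1/3]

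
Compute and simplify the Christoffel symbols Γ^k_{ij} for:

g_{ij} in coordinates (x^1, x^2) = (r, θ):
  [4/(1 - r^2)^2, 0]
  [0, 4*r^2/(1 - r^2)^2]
Using Γ^k_{ij} = (1/2) g^{km} (∂_i g_{mj} + ∂_j g_{mi} - ∂_m g_{ij}); the metric is diagonal, so only the m = k term contributes.
Non-zero symbols (using the symmetry Γ^k_{ij} = Γ^k_{ji}):
Γ^r_{r r} = (1/2) g^{rr} (∂_r g_{rr} + ∂_r g_{rr} - ∂_r g_{rr}) = (1/2)((1 - r^2)^2/4)((16*r/(1 - r^2)^3) + (16*r/(1 - r^2)^3) - (16*r/(1 - r^2)^3)) = 2*r/(1 - r^2)
Γ^r_{θ θ} = (1/2) g^{rr} (∂_θ g_{rθ} + ∂_θ g_{rθ} - ∂_r g_{θθ}) = (1/2)((1 - r^2)^2/4)((0) + (0) - (-8*(r^3 + r)/(r^2 - 1)^3)) = (r^3 + r)/(r^2 - 1)
Γ^θ_{r θ} = (1/2) g^{θθ} (∂_r g_{θθ} + ∂_θ g_{θr} - ∂_θ g_{rθ}) = (1/2)((1 - r^2)^2/(4*r^2))((-8*(r^3 + r)/(r^2 - 1)^3) + (0) - (0)) = (-r^2 - 1)/(r^3 - r)
All other Christoffel symbols are zero.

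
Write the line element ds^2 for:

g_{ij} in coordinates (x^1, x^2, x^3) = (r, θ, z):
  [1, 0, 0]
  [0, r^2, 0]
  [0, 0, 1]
ds^2 = g_{ij} dx^i dx^j; only the non-zero components contribute.
ds^2 = dr^2 + r^2 dθ^2 + dz^2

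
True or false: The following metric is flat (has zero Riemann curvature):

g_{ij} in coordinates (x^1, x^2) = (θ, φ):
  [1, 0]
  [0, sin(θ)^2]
Non-zero Christoffel symbols:
Γ^θ_{φ φ} = -sin(2*θ)/2
Γ^φ_{θ φ} = 1/tan(θ)
Ricci tensor: R_{θθ} = 1, R_{θφ} = 0, R_{φφ} = sin(θ)^2
The Ricci tensor is non-zero, so the Riemann tensor is non-zero: not flat.
False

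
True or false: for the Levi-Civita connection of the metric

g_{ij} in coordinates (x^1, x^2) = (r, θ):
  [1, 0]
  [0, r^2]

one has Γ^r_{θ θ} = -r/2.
Γ^r_{θ θ} = (1/2) g^{rr} (∂_θ g_{rθ} + ∂_θ g_{rθ} - ∂_r g_{θθ}) = (1/2)(1)((0) + (0) - (2*r)) = -r
This differs from the proposed value -r/2.
False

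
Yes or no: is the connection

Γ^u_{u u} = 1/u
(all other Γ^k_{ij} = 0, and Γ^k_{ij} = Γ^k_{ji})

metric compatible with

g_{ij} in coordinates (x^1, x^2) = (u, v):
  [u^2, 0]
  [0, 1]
Using ∇_k g_{ij} = ∂_k g_{ij} - Γ^m_{ki} g_{mj} - Γ^m_{kj} g_{im}:
e.g. ∇_u g_{uu} = (2*u) - (u) - (u) = 0
Every component ∇_k g_{ij} vanishes: the connection is metric compatible.
Yes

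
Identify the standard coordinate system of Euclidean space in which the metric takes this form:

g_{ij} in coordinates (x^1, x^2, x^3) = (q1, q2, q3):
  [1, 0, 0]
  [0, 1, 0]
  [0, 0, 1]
All components are constant and the metric is the identity, i.e. orthonormal rectilinear coordinates.
Cartesian (3D) coordinates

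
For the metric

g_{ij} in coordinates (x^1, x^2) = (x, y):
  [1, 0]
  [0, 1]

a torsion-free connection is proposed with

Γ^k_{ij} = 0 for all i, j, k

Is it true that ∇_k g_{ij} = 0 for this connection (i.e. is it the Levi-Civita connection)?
Using ∇_k g_{ij} = ∂_k g_{ij} - Γ^m_{ki} g_{mj} - Γ^m_{kj} g_{im}:
e.g. ∇_x g_{yy} = (0) - (0) - (0) = 0
Every component ∇_k g_{ij} vanishes: the connection is metric compatible.
Yes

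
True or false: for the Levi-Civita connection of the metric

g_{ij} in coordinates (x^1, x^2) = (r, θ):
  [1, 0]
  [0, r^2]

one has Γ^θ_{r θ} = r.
Γ^θ_{r θ} = (1/2) g^{θθ} (∂_r g_{θθ} + ∂_θ g_{θr} - ∂_θ g_{rθ}) = (1/2)(1/r^2)((2*r) + (0) - (0)) = 1/r
This differs from the proposed value r.
False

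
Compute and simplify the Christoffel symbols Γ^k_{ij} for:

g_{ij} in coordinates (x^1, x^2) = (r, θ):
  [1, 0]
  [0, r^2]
Using Γ^k_{ij} = (1/2) g^{km} (∂_i g_{mj} + ∂_j g_{mi} - ∂_m g_{ij}); the metric is diagonal, so only the m = k term contributes.
Non-zero symbols (using the symmetry Γ^k_{ij} = Γ^k_{ji}):
Γ^r_{θ θ} = (1/2) g^{rr} (∂_θ g_{rθ} + ∂_θ g_{rθ} - ∂_r g_{θθ}) = (1/2)(1)((0) + (0) - (2*r)) = -r
Γ^θ_{r θ} = (1/2) g^{θθ} (∂_r g_{θθ} + ∂_θ g_{θr} - ∂_θ g_{rθ}) = (1/2)(1/r^2)((2*r) + (0) - (0)) = 1/r
All other Christoffel symbols are zero.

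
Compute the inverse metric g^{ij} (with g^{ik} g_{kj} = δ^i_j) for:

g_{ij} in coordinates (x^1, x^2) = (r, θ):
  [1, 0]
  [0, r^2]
The metric is diagonal, so g^{ij} is diagonal with entries 1/g_{ii}: diag(1, 1/(r^2)).
g^{ij}:
  [1, 0]
  [0, 1/r^2]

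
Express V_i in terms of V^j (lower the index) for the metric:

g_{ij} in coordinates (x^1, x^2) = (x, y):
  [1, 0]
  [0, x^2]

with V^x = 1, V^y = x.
V_i = g_{ij} V^j:
V_x = (1)(1) + (0)(x) = 1
V_y = (0)(1) + (x^2)(x) = x^3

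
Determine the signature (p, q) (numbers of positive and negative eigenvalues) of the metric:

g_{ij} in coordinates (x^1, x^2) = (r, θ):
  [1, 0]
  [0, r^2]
The metric is diagonal, so its eigenvalues are the diagonal entries: 1, r^2 (at a generic point, where coordinate-dependent entries are positive).
2 positive, 0 negative.
(2, 0) - Riemannian (positive definite)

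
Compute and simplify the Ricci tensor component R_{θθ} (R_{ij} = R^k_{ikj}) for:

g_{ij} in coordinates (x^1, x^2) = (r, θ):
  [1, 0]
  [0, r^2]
Non-zero Christoffel symbols (Γ^k_{ij} = Γ^k_{ji}):
Γ^r_{θ θ} = -r
Γ^θ_{r θ} = 1/r
R^r_{θ r θ} = ∂_r Γ^r_{θ θ} - ∂_θ Γ^r_{θ r} + Γ^r_{r m} Γ^m_{θ θ} - Γ^r_{θ m} Γ^m_{θ r}
  = (-1) - (0) + (0) - (-1) = 0
R^θ_{θ θ θ} = 0 (a repeated index in an antisymmetric pair)
R_{θθ} = R^r_{θ r θ} + R^θ_{θ θ θ} = (0) + (0) = 0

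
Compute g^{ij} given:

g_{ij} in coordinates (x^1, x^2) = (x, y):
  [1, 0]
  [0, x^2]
The metric is diagonal, so g^{ij} is diagonal with entries 1/g_{ii}: diag(1, 1/(x^2)).
g^{ij}:
  [1, 0]
  [0, 1/x^2]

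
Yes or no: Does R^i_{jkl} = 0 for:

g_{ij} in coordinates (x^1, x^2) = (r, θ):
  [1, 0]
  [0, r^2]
Non-zero Christoffel symbols:
Γ^r_{θ θ} = -r
Γ^θ_{r θ} = 1/r
Ricci tensor: R_{rr} = 0, R_{rθ} = 0, R_{θθ} = 0
All R_{ij} vanish; in 2 dimensions the Riemann tensor is fully determined by the Ricci tensor, so R^i_{jkl} = 0: the metric is flat (curvilinear coordinates on flat space).
Yes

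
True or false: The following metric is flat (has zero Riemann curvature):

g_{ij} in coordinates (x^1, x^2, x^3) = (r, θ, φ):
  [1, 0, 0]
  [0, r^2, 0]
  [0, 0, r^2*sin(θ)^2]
Non-zero Christoffel symbols:
Γ^r_{θ θ} = -r
Γ^r_{φ φ} = -r*sin(θ)^2
Γ^θ_{r θ} = 1/r
Γ^θ_{φ φ} = -sin(2*θ)/2
Γ^φ_{r φ} = 1/r
Γ^φ_{θ φ} = 1/tan(θ)
Ricci tensor: R_{rr} = 0, R_{rθ} = 0, R_{rφ} = 0, R_{θθ} = 0, R_{θφ} = 0, R_{φφ} = 0
All R_{ij} vanish; in 3 dimensions the Riemann tensor is fully determined by the Ricci tensor, so R^i_{jkl} = 0: the metric is flat (curvilinear coordinates on flat space).
True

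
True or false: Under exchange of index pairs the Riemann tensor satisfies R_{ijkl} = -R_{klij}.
The pair-exchange symmetry has a plus sign: R_{ijkl} = +R_{klij}.
False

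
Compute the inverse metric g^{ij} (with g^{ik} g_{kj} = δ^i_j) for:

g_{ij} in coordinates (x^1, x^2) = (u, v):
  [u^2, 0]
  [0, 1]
The metric is diagonal, so g^{ij} is diagonal with entries 1/g_{ii}: diag(1/(u^2), 1).
g^{ij}:
  [1/u^2, 0]
  [0, 1]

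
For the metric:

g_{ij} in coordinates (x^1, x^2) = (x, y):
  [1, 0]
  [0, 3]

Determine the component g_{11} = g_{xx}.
With x^1 = x, x^2 = y, g_{11} = g_{xx} is the row-1, column-1 entry of the matrix.
g_{11} = 1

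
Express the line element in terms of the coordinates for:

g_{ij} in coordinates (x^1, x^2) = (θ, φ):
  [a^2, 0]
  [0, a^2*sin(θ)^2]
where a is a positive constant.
ds^2 = g_{ij} dx^i dx^j; only the non-zero components contribute.
ds^2 = a^2 dθ^2 + a^2*sin(θ)^2 dφ^2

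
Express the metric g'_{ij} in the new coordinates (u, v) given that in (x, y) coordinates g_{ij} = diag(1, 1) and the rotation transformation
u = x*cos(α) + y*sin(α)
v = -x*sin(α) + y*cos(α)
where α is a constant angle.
Invert the transformation: x = u*cos(α) - v*sin(α), y = u*sin(α) + v*cos(α)
g'_{ij} = (∂x^k/∂x'^i)(∂x^l/∂x'^j) g_{kl}; with g_{kl} = δ_{kl} this is Σ_k (∂x^k/∂x'^i)(∂x^k/∂x'^j).
Jacobian: ∂x/∂u = cos(α), ∂x/∂v = -sin(α), ∂y/∂u = sin(α), ∂y/∂v = cos(α)
g'_{uu} = (cos(α))(cos(α)) + (sin(α))(sin(α)) = 1
g'_{uv} = (cos(α))(-sin(α)) + (sin(α))(cos(α)) = 0
g'_{vv} = (-sin(α))(-sin(α)) + (cos(α))(cos(α)) = 1
g'_{ij} = diag(1, 1)
The Euclidean metric is invariant under rotations.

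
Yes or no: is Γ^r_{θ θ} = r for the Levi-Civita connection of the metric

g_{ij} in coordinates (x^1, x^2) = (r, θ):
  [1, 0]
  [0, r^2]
Γ^r_{θ θ} = (1/2) g^{rr} (∂_θ g_{rθ} + ∂_θ g_{rθ} - ∂_r g_{θθ}) = (1/2)(1)((0) + (0) - (2*r)) = -r
This differs from the proposed value r.
No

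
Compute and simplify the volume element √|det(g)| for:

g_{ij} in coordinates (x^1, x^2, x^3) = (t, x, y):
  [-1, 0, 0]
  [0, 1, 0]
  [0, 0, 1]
det(g) = -1
√|det(g)| = 1
Volume element: dV = 1 dt dx dy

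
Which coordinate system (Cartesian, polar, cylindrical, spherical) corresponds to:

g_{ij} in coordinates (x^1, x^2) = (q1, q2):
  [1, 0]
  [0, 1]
All components are constant and the metric is the identity, i.e. orthonormal rectilinear coordinates.
Cartesian (2D) coordinates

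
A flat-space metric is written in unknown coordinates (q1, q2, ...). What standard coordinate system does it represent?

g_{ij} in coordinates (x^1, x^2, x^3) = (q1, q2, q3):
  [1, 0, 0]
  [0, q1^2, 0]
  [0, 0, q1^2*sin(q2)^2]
The line element ds^2 = dq1^2 + q1^2 dq2^2 + q1^2 sin(q2)^2 dq3^2 is dr^2 + r^2 dθ^2 + r^2 sin(θ)^2 dφ^2 with q1 = r, q2 = θ, q3 = φ.
spherical coordinates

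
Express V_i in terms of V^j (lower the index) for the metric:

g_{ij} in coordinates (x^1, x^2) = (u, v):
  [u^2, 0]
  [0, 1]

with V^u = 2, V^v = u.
V_i = g_{ij} V^j:
V_u = (u^2)(2) + (0)(u) = 2*u^2
V_v = (0)(2) + (1)(u) = u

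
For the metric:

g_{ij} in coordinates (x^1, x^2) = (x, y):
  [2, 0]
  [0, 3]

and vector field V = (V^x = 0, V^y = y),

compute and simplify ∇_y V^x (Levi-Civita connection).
All Christoffel symbols are zero.
∇_y V^x = ∂_y V^x + Γ^x_{y j} V^j
  = (0) + (0)(0) + (0)(y)
  = 0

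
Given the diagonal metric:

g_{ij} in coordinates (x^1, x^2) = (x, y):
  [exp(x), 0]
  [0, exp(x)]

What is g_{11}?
With x^1 = x, x^2 = y, g_{11} = g_{xx} is the row-1, column-1 entry of the matrix.
g_{11} = exp(x)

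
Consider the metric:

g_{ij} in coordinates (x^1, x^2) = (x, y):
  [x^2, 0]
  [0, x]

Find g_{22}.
With x^1 = x, x^2 = y, g_{22} = g_{yy} is the row-2, column-2 entry of the matrix.
g_{22} = x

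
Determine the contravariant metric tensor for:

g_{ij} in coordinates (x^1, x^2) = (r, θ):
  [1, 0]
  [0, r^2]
The metric is diagonal, so g^{ij} is diagonal with entries 1/g_{ii}: diag(1, 1/(r^2)).
g^{ij}:
  [1, 0]
  [0, 1/r^2]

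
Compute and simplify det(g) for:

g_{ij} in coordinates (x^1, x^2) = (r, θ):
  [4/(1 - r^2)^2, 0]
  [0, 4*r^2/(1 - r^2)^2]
For a 2×2 metric: det(g) = g_{11}·g_{22} - g_{12}·g_{21}
= (4/(1 - r^2)^2)·(4*r^2/(1 - r^2)^2) - (0)·(0)
= 16*r^2/(1 - r^2)^4 - 0
det(g) = 16*r^2/(1 - r^2)^4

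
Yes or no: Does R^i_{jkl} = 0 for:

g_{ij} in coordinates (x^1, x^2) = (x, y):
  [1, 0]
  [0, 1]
All metric components are constant, so every Christoffel symbol vanishes and R^i_{jkl} = 0.
Yes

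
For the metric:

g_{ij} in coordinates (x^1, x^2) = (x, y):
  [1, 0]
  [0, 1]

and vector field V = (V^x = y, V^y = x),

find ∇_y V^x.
All Christoffel symbols are zero.
∇_y V^x = ∂_y V^x + Γ^x_{y j} V^j
  = (1) + (0)(y) + (0)(x)
  = 1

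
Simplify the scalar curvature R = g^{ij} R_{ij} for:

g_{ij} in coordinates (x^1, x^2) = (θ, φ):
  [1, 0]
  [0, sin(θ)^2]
Non-zero Christoffel symbols (Γ^k_{ij} = Γ^k_{ji}):
Γ^θ_{φ φ} = -sin(2*θ)/2
Γ^φ_{θ φ} = 1/tan(θ)
Ricci tensor (R_{ij} = R^k_{ikj}): R_{θθ} = 1, R_{θφ} = 0, R_{φφ} = sin(θ)^2
Inverse metric: g^{θθ} = 1, g^{φφ} = 1/sin(θ)^2
R = g^{ij} R_{ij} = (1)(1) + (1/sin(θ)^2)(sin(θ)^2) = 2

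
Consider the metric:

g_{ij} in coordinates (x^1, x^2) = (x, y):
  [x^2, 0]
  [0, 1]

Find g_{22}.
With x^1 = x, x^2 = y, g_{22} = g_{yy} is the row-2, column-2 entry of the matrix.
g_{22} = 1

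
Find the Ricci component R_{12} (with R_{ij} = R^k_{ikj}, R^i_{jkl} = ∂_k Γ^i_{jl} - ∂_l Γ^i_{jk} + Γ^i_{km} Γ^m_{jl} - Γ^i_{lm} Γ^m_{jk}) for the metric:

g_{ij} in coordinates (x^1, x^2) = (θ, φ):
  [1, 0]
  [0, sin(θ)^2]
Non-zero Christoffel symbols (Γ^k_{ij} = Γ^k_{ji}):
Γ^θ_{φ φ} = -sin(2*θ)/2
Γ^φ_{θ φ} = 1/tan(θ)
R^θ_{θ θ φ} = 0 (a repeated index in an antisymmetric pair)
R^φ_{θ φ φ} = 0 (a repeated index in an antisymmetric pair)
R_{θφ} = R^θ_{θ θ φ} + R^φ_{θ φ φ} = (0) + (0) = 0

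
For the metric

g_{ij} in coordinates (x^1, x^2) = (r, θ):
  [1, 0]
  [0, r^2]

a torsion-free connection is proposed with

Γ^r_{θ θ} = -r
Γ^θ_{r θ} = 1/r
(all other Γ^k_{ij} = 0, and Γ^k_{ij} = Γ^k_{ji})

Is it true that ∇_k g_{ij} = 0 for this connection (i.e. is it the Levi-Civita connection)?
Using ∇_k g_{ij} = ∂_k g_{ij} - Γ^m_{ki} g_{mj} - Γ^m_{kj} g_{im}:
e.g. ∇_r g_{θθ} = (2*r) - (r) - (r) = 0
Every component ∇_k g_{ij} vanishes: the connection is metric compatible.
Yes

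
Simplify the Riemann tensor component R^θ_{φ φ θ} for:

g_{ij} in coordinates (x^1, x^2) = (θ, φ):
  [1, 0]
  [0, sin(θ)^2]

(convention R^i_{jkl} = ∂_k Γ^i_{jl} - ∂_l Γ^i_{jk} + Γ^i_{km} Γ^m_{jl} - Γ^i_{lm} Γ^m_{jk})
Non-zero Christoffel symbols (Γ^k_{ij} = Γ^k_{ji}):
Γ^θ_{φ φ} = -sin(2*θ)/2
Γ^φ_{θ φ} = 1/tan(θ)
R^θ_{φ φ θ} = ∂_φ Γ^θ_{φ θ} - ∂_θ Γ^θ_{φ φ} + Γ^θ_{φ m} Γ^m_{φ θ} - Γ^θ_{θ m} Γ^m_{φ φ}
  = (0) - (-cos(2*θ)) + (-cos(θ)^2) - (0) = -sin(θ)^2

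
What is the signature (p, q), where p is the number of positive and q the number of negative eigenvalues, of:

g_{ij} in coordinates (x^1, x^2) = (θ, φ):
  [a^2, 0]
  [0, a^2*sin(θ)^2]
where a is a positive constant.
The metric is diagonal, so its eigenvalues are the diagonal entries: a^2, a^2*sin(θ)^2 (at a generic point, where coordinate-dependent entries are positive).
2 positive, 0 negative.
(2, 0) - Riemannian (positive definite)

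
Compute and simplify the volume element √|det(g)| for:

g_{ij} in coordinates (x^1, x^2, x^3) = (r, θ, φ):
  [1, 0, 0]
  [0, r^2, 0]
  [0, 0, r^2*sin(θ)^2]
det(g) = r^4*sin(θ)^2
√|det(g)| = r^2*sin(θ) (taking 0 < θ < π so that |sin(θ)| = sin(θ))
Volume element: dV = r^2*sin(θ) dr dθ dφ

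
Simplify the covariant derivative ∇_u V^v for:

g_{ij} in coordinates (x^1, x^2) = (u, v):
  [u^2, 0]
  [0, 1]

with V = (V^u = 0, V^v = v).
Non-zero Christoffel symbols:
Γ^u_{u u} = 1/u
∇_u V^v = ∂_u V^v + Γ^v_{u j} V^j
  = (0) + (0)(0) + (0)(v)
  = 0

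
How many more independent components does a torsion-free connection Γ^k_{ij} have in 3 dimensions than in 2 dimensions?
Independent components in n dimensions: n × n(n+1)/2 = n^2(n+1)/2.
3D: 3 × 6 = 18
2D: 2 × 3 = 6
Difference = 18 - 6 = 12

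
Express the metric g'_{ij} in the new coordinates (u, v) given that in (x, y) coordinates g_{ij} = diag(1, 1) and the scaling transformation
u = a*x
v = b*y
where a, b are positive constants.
Invert the transformation: x = u/a, y = v/b
g'_{ij} = (∂x^k/∂x'^i)(∂x^l/∂x'^j) g_{kl}; with g_{kl} = δ_{kl} this is Σ_k (∂x^k/∂x'^i)(∂x^k/∂x'^j).
Jacobian: ∂x/∂u = 1/a, ∂x/∂v = 0, ∂y/∂u = 0, ∂y/∂v = 1/b
g'_{uu} = (1/a)(1/a) + (0)(0) = 1/a^2
g'_{uv} = (1/a)(0) + (0)(1/b) = 0
g'_{vv} = (0)(0) + (1/b)(1/b) = 1/b^2
g'_{ij} = diag(1/a^2, 1/b^2)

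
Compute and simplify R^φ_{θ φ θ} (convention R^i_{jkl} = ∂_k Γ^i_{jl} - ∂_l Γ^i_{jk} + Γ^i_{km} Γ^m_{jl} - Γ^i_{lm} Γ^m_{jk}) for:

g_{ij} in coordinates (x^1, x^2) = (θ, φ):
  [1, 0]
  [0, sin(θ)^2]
Non-zero Christoffel symbols (Γ^k_{ij} = Γ^k_{ji}):
Γ^θ_{φ φ} = -sin(2*θ)/2
Γ^φ_{θ φ} = 1/tan(θ)
R^φ_{θ φ θ} = ∂_φ Γ^φ_{θ θ} - ∂_θ Γ^φ_{θ φ} + Γ^φ_{φ m} Γ^m_{θ θ} - Γ^φ_{θ m} Γ^m_{θ φ}
  = (0) - (-1/sin(θ)^2) + (0) - (1/tan(θ)^2) = 1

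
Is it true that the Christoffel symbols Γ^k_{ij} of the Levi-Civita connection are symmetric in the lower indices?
The Levi-Civita connection is torsion-free, which is exactly Γ^k_{ij} = Γ^k_{ji}.
Yes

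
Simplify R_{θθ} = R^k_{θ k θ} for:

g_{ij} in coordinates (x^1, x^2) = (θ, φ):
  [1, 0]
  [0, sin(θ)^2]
Non-zero Christoffel symbols (Γ^k_{ij} = Γ^k_{ji}):
Γ^θ_{φ φ} = -sin(2*θ)/2
Γ^φ_{θ φ} = 1/tan(θ)
R^θ_{θ θ θ} = 0 (a repeated index in an antisymmetric pair)
R^φ_{θ φ θ} = ∂_φ Γ^φ_{θ θ} - ∂_θ Γ^φ_{θ φ} + Γ^φ_{φ m} Γ^m_{θ θ} - Γ^φ_{θ m} Γ^m_{θ φ}
  = (0) - (-1/sin(θ)^2) + (0) - (1/tan(θ)^2) = 1
R_{θθ} = R^θ_{θ θ θ} + R^φ_{θ φ θ} = (0) + (1) = 1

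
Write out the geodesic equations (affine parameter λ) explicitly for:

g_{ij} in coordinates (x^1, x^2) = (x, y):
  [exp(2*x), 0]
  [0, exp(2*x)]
Geodesic equation: d^2x^k/dλ^2 + Γ^k_{ij} (dx^i/dλ)(dx^j/dλ) = 0.
Non-zero Christoffel symbols:
Γ^x_{x x} = 1
Γ^x_{y y} = -1
Γ^y_{x y} = 1
Substituting (the symmetric pair Γ^k_{ij}, Γ^k_{ji} combines into a factor 2):
d^2x/dλ^2 + (dx/dλ)^2 - (dy/dλ)^2 = 0
d^2y/dλ^2 + 2 (dx/dλ)(dy/dλ) = 0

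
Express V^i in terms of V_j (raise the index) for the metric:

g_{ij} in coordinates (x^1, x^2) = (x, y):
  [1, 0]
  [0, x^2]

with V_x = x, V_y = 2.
Inverse metric (diagonal): g^{xx} = 1, g^{yy} = 1/x^2
V^i = g^{ij} V_j:
V^x = (1)(x) + (0)(2) = x
V^y = (0)(x) + (1/x^2)(2) = 2/x^2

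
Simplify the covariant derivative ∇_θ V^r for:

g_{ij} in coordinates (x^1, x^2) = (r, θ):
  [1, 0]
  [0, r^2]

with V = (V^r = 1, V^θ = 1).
Non-zero Christoffel symbols:
Γ^r_{θ θ} = -r
Γ^θ_{r θ} = 1/r
∇_θ V^r = ∂_θ V^r + Γ^r_{θ j} V^j
  = (0) + (0)(1) + (-r)(1)
  = -r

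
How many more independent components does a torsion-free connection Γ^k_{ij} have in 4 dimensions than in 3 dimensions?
Independent components in n dimensions: n × n(n+1)/2 = n^2(n+1)/2.
4D: 4 × 10 = 40
3D: 3 × 6 = 18
Difference = 40 - 18 = 22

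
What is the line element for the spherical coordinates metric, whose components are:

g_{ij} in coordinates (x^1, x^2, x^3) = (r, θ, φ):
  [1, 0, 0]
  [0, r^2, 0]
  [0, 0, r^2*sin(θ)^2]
ds^2 = g_{ij} dx^i dx^j; only the non-zero components contribute.
ds^2 = dr^2 + r^2 dθ^2 + r^2*sin(θ)^2 dφ^2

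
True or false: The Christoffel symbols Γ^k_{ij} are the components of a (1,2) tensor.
Under a change of coordinates Γ picks up an inhomogeneous term ∂²x/∂x'∂x'; e.g. Γ = 0 in Cartesian coordinates but Γ^r_{θθ} = -r in polar coordinates on the same flat plane.
False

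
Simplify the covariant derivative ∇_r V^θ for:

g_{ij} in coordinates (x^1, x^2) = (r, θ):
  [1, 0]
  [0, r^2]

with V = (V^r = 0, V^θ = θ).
Non-zero Christoffel symbols:
Γ^r_{θ θ} = -r
Γ^θ_{r θ} = 1/r
∇_r V^θ = ∂_r V^θ + Γ^θ_{r j} V^j
  = (0) + (0)(0) + (1/r)(θ)
  = θ/r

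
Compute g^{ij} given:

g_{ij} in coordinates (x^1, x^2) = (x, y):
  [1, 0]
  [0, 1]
The metric is diagonal, so g^{ij} is diagonal with entries 1/g_{ii}: diag(1, 1).
g^{ij}:
  [1, 0]
  [0, 1]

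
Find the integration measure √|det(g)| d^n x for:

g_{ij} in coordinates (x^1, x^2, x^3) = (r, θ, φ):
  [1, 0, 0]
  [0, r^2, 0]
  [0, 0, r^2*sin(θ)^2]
det(g) = r^4*sin(θ)^2
√|det(g)| = r^2*sin(θ) (taking 0 < θ < π so that |sin(θ)| = sin(θ))
Volume element: dV = r^2*sin(θ) dr dθ dφ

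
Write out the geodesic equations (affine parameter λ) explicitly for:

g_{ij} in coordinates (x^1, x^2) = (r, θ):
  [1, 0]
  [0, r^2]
Geodesic equation: d^2x^k/dλ^2 + Γ^k_{ij} (dx^i/dλ)(dx^j/dλ) = 0.
Non-zero Christoffel symbols:
Γ^r_{θ θ} = -r
Γ^θ_{r θ} = 1/r
Substituting (the symmetric pair Γ^k_{ij}, Γ^k_{ji} combines into a factor 2):
d^2r/dλ^2 - r (dθ/dλ)^2 = 0
d^2θ/dλ^2 + (2/r) (dr/dλ)(dθ/dλ) = 0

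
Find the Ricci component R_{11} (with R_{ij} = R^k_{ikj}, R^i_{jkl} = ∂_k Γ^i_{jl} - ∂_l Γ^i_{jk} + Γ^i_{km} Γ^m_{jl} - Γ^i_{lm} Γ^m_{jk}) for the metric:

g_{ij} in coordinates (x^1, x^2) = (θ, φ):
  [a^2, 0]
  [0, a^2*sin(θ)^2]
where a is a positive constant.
Non-zero Christoffel symbols (Γ^k_{ij} = Γ^k_{ji}):
Γ^θ_{φ φ} = -sin(2*θ)/2
Γ^φ_{θ φ} = 1/tan(θ)
R^θ_{θ θ θ} = 0 (a repeated index in an antisymmetric pair)
R^φ_{θ φ θ} = ∂_φ Γ^φ_{θ θ} - ∂_θ Γ^φ_{θ φ} + Γ^φ_{φ m} Γ^m_{θ θ} - Γ^φ_{θ m} Γ^m_{θ φ}
  = (0) - (-1/sin(θ)^2) + (0) - (1/tan(θ)^2) = 1
R_{θθ} = R^θ_{θ θ θ} + R^φ_{θ φ θ} = (0) + (1) = 1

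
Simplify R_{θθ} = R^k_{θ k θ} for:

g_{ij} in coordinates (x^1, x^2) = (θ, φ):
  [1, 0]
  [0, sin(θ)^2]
Non-zero Christoffel symbols (Γ^k_{ij} = Γ^k_{ji}):
Γ^θ_{φ φ} = -sin(2*θ)/2
Γ^φ_{θ φ} = 1/tan(θ)
R^θ_{θ θ θ} = 0 (a repeated index in an antisymmetric pair)
R^φ_{θ φ θ} = ∂_φ Γ^φ_{θ θ} - ∂_θ Γ^φ_{θ φ} + Γ^φ_{φ m} Γ^m_{θ θ} - Γ^φ_{θ m} Γ^m_{θ φ}
  = (0) - (-1/sin(θ)^2) + (0) - (1/tan(θ)^2) = 1
R_{θθ} = R^θ_{θ θ θ} + R^φ_{θ φ θ} = (0) + (1) = 1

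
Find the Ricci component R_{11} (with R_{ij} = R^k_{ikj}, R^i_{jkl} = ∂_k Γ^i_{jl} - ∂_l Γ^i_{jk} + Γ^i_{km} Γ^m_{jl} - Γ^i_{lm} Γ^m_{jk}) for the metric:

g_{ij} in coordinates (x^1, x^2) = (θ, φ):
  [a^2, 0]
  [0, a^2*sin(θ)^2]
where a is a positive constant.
Non-zero Christoffel symbols (Γ^k_{ij} = Γ^k_{ji}):
Γ^θ_{φ φ} = -sin(2*θ)/2
Γ^φ_{θ φ} = 1/tan(θ)
R^θ_{θ θ θ} = 0 (a repeated index in an antisymmetric pair)
R^φ_{θ φ θ} = ∂_φ Γ^φ_{θ θ} - ∂_θ Γ^φ_{θ φ} + Γ^φ_{φ m} Γ^m_{θ θ} - Γ^φ_{θ m} Γ^m_{θ φ}
  = (0) - (-1/sin(θ)^2) + (0) - (1/tan(θ)^2) = 1
R_{θθ} = R^θ_{θ θ θ} + R^φ_{θ φ θ} = (0) + (1) = 1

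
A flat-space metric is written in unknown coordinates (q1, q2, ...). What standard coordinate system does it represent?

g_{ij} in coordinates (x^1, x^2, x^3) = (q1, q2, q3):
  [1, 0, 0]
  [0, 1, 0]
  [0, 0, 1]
All components are constant and the metric is the identity, i.e. orthonormal rectilinear coordinates.
Cartesian (3D) coordinates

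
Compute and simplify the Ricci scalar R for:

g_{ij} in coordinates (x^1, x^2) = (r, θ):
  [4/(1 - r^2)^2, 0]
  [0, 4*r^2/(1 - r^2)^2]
Non-zero Christoffel symbols (Γ^k_{ij} = Γ^k_{ji}):
Γ^r_{r r} = 2*r/(1 - r^2)
Γ^r_{θ θ} = (r^3 + r)/(r^2 - 1)
Γ^θ_{r θ} = (-r^2 - 1)/(r^3 - r)
Ricci tensor (R_{ij} = R^k_{ikj}): R_{rr} = -4/(r^2 - 1)^2, R_{rθ} = 0, R_{θθ} = -4*r^2/(r^2 - 1)^2
Inverse metric: g^{rr} = (1 - r^2)^2/4, g^{θθ} = (1 - r^2)^2/(4*r^2)
R = g^{ij} R_{ij} = ((1 - r^2)^2/4)(-4/(r^2 - 1)^2) + ((1 - r^2)^2/(4*r^2))(-4*r^2/(r^2 - 1)^2) = -2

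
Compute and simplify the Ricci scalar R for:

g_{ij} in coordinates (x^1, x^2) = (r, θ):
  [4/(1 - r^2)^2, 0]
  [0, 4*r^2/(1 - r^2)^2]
Non-zero Christoffel symbols (Γ^k_{ij} = Γ^k_{ji}):
Γ^r_{r r} = 2*r/(1 - r^2)
Γ^r_{θ θ} = (r^3 + r)/(r^2 - 1)
Γ^θ_{r θ} = (-r^2 - 1)/(r^3 - r)
Ricci tensor (R_{ij} = R^k_{ikj}): R_{rr} = -4/(r^2 - 1)^2, R_{rθ} = 0, R_{θθ} = -4*r^2/(r^2 - 1)^2
Inverse metric: g^{rr} = (1 - r^2)^2/4, g^{θθ} = (1 - r^2)^2/(4*r^2)
R = g^{ij} R_{ij} = ((1 - r^2)^2/4)(-4/(r^2 - 1)^2) + ((1 - r^2)^2/(4*r^2))(-4*r^2/(r^2 - 1)^2) = -2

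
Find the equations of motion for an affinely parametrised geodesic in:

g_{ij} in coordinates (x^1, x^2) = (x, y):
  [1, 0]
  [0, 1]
Geodesic equation: d^2x^k/dλ^2 + Γ^k_{ij} (dx^i/dλ)(dx^j/dλ) = 0.
All Christoffel symbols vanish, so the geodesics are straight lines:
d^2x/dλ^2 = 0
d^2y/dλ^2 = 0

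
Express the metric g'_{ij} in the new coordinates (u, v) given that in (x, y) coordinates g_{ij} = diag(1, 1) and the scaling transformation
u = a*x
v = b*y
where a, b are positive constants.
Invert the transformation: x = u/a, y = v/b
g'_{ij} = (∂x^k/∂x'^i)(∂x^l/∂x'^j) g_{kl}; with g_{kl} = δ_{kl} this is Σ_k (∂x^k/∂x'^i)(∂x^k/∂x'^j).
Jacobian: ∂x/∂u = 1/a, ∂x/∂v = 0, ∂y/∂u = 0, ∂y/∂v = 1/b
g'_{uu} = (1/a)(1/a) + (0)(0) = 1/a^2
g'_{uv} = (1/a)(0) + (0)(1/b) = 0
g'_{vv} = (0)(0) + (1/b)(1/b) = 1/b^2
g'_{ij} = diag(1/a^2, 1/b^2)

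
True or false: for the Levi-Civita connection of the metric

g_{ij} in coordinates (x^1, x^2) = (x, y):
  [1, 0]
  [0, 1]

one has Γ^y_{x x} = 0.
Γ^y_{x x} = (1/2) g^{yy} (∂_x g_{yx} + ∂_x g_{yx} - ∂_y g_{xx}) = (1/2)(1)((0) + (0) - (0)) = 0
This equals the proposed value 0.
True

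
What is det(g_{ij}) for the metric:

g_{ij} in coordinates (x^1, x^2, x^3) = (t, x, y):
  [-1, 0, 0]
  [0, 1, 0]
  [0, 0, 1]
Diagonal metric: det(g) = g_{11}·g_{22}·g_{33}
= (-1)·(1)·(1)
det(g) = -1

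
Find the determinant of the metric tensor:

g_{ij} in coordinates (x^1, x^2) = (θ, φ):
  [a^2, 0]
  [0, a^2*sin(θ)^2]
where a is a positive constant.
For a 2×2 metric: det(g) = g_{11}·g_{22} - g_{12}·g_{21}
= (a^2)·(a^2*sin(θ)^2) - (0)·(0)
= a^4*sin(θ)^2 - 0
det(g) = a^4*sin(θ)^2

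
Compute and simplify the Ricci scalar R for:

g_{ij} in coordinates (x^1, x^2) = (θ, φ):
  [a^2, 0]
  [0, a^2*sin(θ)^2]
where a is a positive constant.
Non-zero Christoffel symbols (Γ^k_{ij} = Γ^k_{ji}):
Γ^θ_{φ φ} = -sin(2*θ)/2
Γ^φ_{θ φ} = 1/tan(θ)
Ricci tensor (R_{ij} = R^k_{ikj}): R_{θθ} = 1, R_{θφ} = 0, R_{φφ} = sin(θ)^2
Inverse metric: g^{θθ} = 1/a^2, g^{φφ} = 1/(a^2*sin(θ)^2)
R = g^{ij} R_{ij} = (1/a^2)(1) + (1/(a^2*sin(θ)^2))(sin(θ)^2) = 2/a^2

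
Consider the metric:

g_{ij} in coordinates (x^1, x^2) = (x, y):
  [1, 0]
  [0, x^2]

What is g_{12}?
With x^1 = x, x^2 = y, g_{12} = g_{xy} is the row-1, column-2 entry of the matrix.
g_{12} = 0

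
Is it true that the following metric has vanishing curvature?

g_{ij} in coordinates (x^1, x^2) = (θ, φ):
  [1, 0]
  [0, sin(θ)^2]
Non-zero Christoffel symbols:
Γ^θ_{φ φ} = -sin(2*θ)/2
Γ^φ_{θ φ} = 1/tan(θ)
Ricci tensor: R_{θθ} = 1, R_{θφ} = 0, R_{φφ} = sin(θ)^2
The Ricci tensor is non-zero, so the Riemann tensor is non-zero: not flat.
No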